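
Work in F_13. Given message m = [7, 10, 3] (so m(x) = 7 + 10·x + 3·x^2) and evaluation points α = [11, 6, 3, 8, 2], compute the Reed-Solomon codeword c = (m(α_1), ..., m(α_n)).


c = [12, 6, 12, 6, 0]

Message polynomial: m(x) = 7 + 10·x + 3·x^2 (mod 13).
For each evaluation point α_i, compute m(α_i) mod 13:
  α_1 = 11: Horner steps 3 → 4 → 12, so m(11) = 12.
  α_2 = 6: Horner steps 3 → 2 → 6, so m(6) = 6.
  α_3 = 3: Horner steps 3 → 6 → 12, so m(3) = 12.
  α_4 = 8: Horner steps 3 → 8 → 6, so m(8) = 6.
  α_5 = 2: Horner steps 3 → 3 → 0, so m(2) = 0.
Codeword c = [12, 6, 12, 6, 0] ∈ F_13^5.


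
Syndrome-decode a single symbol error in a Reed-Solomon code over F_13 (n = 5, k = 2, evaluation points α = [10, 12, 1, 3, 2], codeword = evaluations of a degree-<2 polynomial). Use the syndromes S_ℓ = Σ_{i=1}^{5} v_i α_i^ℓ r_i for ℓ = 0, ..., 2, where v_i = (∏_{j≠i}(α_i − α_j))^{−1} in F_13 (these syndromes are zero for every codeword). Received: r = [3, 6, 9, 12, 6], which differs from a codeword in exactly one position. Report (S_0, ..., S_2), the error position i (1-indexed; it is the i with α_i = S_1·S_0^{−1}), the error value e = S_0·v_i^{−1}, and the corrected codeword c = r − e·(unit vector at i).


S = (12, 11, 9), error at position 5, error magnitude e = 2, c = [3, 6, 9, 12, 4].

Step 1: column multipliers v_i = (∏_{j≠i}(α_i − α_j))^{−1} mod 13.
  i = 1 (α = 10): (10−12)(10−1)(10−3)(10−2) = (−2)·9·7·8 = −1008 ≡ 6, so v_1 = 6^{−1} = 11 (mod 13).
  i = 2 (α = 12): (12−10)(12−1)(12−3)(12−2) = 2·11·9·10 = 1980 ≡ 4, so v_2 = 4^{−1} = 10 (mod 13).
  i = 3 (α = 1): (1−10)(1−12)(1−3)(1−2) = (−9)·(−11)·(−2)·(−1) = 198 ≡ 3, so v_3 = 3^{−1} = 9 (mod 13).
  i = 4 (α = 3): (3−10)(3−12)(3−1)(3−2) = (−7)·(−9)·2·1 = 126 ≡ 9, so v_4 = 9^{−1} = 3 (mod 13).
  i = 5 (α = 2): (2−10)(2−12)(2−1)(2−3) = (−8)·(−10)·1·(−1) = −80 ≡ 11, so v_5 = 11^{−1} = 6 (mod 13).
  v = [11, 10, 9, 3, 6].
Step 2: syndromes of r = [3, 6, 9, 12, 6] (all sums mod 13).
  S_0 = Σ v_i r_i = 11·3 + 10·6 + 9·9 + 3·12 + 6·6 = 246 ≡ 12.
  S_1 = Σ v_i α_i r_i = 11·10·3 + 10·12·6 + 9·1·9 + 3·3·12 + 6·2·6 = 1311 ≡ 11.
  α_i^2 mod 13 = [9, 1, 1, 9, 4].
  S_2 = Σ v_i α_i^2 r_i = 11·9·3 + 10·1·6 + 9·1·9 + 3·9·12 + 6·4·6 = 906 ≡ 9.
  S = (12, 11, 9) ≠ 0, so r is not a codeword (an error is present).
Step 3: locate the error. For a single error e at position i, S_ℓ = v_i·e·α_i^ℓ, so α_err = S_1/S_0.
  S_0^{−1} = 12^{−1} = 12 (mod 13), so α_err = 11·12 = 132 ≡ 2 = α_5. Error position i = 5.
  Consistency check: S_2/S_1 = 9·6 = 54 ≡ 2 = α_err ✓ (single-error assumption holds).
Step 4: error magnitude e = S_0/v_5 = S_0·∏_{j≠5}(α_5 − α_j) = 12·11 = 132 ≡ 2 (mod 13).
Step 5: correct position 5: c_5 = r_5 − e = 6 − 2 ≡ 4 (mod 13). Hence c = [3, 6, 9, 12, 4].
  Check: interpolating c through the α_i gives m(x) = 1 + 8·x (degree < 2) with m(α_i) = c_i for every i, so c is indeed a codeword.


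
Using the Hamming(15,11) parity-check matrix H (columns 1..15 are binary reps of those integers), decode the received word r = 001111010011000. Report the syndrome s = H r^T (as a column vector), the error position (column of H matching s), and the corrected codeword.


s = (1, 0, 1, 1)^T, error position = 11, corrected codeword c = 001111010001000

Compute s = H r^T mod 2 one row at a time:
  s_1 = 1 + 0 + 0 + 1 + 1 + 0 + 0 + 0 = 3 ≡ 1 (mod 2).
  s_2 = 1 + 1 + 1 + 0 + 1 + 0 + 0 + 0 = 4 ≡ 0 (mod 2).
  s_3 = 0 + 1 + 1 + 0 + 0 + 1 + 0 + 0 = 3 ≡ 1 (mod 2).
  s_4 = 0 + 1 + 1 + 0 + 0 + 1 + 0 + 0 = 3 ≡ 1 (mod 2).
s = (1, 0, 1, 1)^T — this equals column 11 of H (binary 1011), so error is at position 11.
Correct: flip bit 11 of r = 001111010011000 to get c = 001111010001000.


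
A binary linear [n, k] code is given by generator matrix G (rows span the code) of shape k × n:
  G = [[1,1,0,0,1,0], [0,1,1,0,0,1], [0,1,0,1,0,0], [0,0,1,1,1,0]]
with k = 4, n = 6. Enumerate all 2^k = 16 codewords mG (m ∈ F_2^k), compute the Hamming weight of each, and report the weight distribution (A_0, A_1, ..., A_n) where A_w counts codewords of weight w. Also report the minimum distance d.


Weight distribution: A_0 = 1, A_2 = 3, A_3 = 8, A_4 = 3, A_6 = 1. Minimum distance d = 2.

Enumerate all 2^4 = 16 messages m ∈ F_2^4.
For each, compute codeword c = mG in F_2^6, then tally its weight.
  m = 0000 → c = 000000, weight = 0.
  m = 1000 → c = 110010, weight = 3.
  m = 0100 → c = 011001, weight = 3.
  m = 1100 → c = 101011, weight = 4.
  m = 0010 → c = 010100, weight = 2.
  m = 1010 → c = 100110, weight = 3.
  m = 0110 → c = 001101, weight = 3.
  m = 1110 → c = 111111, weight = 6.
  m = 0001 → c = 001110, weight = 3.
  m = 1001 → c = 111100, weight = 4.
  m = 0101 → c = 010111, weight = 4.
  m = 1101 → c = 100101, weight = 3.
  m = 0011 → c = 011010, weight = 3.
  m = 1011 → c = 101000, weight = 2.
  m = 0111 → c = 000011, weight = 2.
  m = 1111 → c = 110001, weight = 3.
Tally weights:
  weight 0: 1 codewords.
  weight 2: 3 codewords.
  weight 3: 8 codewords.
  weight 4: 3 codewords.
  weight 6: 1 codewords.
Minimum distance d = smallest w > 0 with A_w > 0 = 2.
Sanity: Σ A_w = 16 = 2^4 = 16 ✓.


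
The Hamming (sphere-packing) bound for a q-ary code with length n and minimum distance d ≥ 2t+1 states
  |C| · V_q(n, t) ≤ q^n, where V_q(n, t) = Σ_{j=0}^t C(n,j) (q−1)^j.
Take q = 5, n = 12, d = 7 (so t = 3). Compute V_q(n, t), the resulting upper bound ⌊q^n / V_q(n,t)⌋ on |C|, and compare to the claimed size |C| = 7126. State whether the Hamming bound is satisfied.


V_q(n, t) = 15185, q^n = 244140625, Hamming bound = 16077, |C| = 7126 ≤ bound (satisfied).

Step 1: Compute V_q(n, t) = Σ_{j=0}^3 C(n, j) (q−1)^j.
  j = 0: C(12,0)·(4)^0 = 1·1 = 1.
  j = 1: C(12,1)·(4)^1 = 12·4 = 48.
  j = 2: C(12,2)·(4)^2 = 66·16 = 1056.
  j = 3: C(12,3)·(4)^3 = 220·64 = 14080.
  V_q(n, t) = 1 + 48 + 1056 + 14080 = 15185.
Step 2: q^n = 5^12 = 244140625.
Step 3: Hamming bound ⌊q^n / V_q(n,t)⌋ = ⌊244140625/15185⌋ = 16077.
Step 4: Compare |C| = 7126 to 16077: satisfied.
The claimed |C| lies below the Hamming bound.


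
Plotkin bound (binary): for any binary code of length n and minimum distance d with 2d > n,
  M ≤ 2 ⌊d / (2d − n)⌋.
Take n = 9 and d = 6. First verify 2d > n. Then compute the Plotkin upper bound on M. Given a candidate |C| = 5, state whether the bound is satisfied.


Plotkin bound M ≤ 4; given |C| = 5 > bound (violated).

Check applicability: 2d = 12, n = 9.
2d − n = 3 > 0, so Plotkin applies.
Compute d/(2d−n) = 6/3 ≈ 2.0000.
⌊d/(2d−n)⌋ = 2.
Plotkin bound: M ≤ 2·2 = 4.
Given |C| = 5, check: VIOLATED.
This |C| is above the Plotkin bound, so no binary code with n = 9, d = 6 and 5 codewords exists.


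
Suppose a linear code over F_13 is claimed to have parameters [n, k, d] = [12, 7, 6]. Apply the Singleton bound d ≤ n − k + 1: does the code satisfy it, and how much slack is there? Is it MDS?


Singleton RHS = n − k + 1 = 6, slack = 0, bound satisfied, MDS.

Singleton bound: d ≤ n − k + 1.
Here n = 12, k = 7, so n − k + 1 = 6.
Given d = 6, check d ≤ 6: YES.
Slack = (n − k + 1) − d = 0.
The code is MDS (slack = 0).
Description: the claimed parameters are [12, 7, 6]_13; such a code would be MDS (meets Singleton bound).


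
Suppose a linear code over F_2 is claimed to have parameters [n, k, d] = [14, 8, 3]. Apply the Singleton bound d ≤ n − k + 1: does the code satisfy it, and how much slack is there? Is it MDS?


Singleton RHS = n − k + 1 = 7, slack = 4, bound satisfied, not MDS.

Singleton bound: d ≤ n − k + 1.
Here n = 14, k = 8, so n − k + 1 = 7.
Given d = 3, check d ≤ 7: YES.
Slack = (n − k + 1) − d = 4.
The code is NOT MDS (slack = 4 > 0).
Description: the claimed parameters are [14, 8, 3]_2; such a code would be non-MDS.


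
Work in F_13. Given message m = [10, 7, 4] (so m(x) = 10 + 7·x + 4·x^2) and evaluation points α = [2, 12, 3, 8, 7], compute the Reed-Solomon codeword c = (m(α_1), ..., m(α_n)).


c = [1, 7, 2, 10, 8]

Message polynomial: m(x) = 10 + 7·x + 4·x^2 (mod 13).
For each evaluation point α_i, compute m(α_i) mod 13:
  α_1 = 2: Horner steps 4 → 2 → 1, so m(2) = 1.
  α_2 = 12: Horner steps 4 → 3 → 7, so m(12) = 7.
  α_3 = 3: Horner steps 4 → 6 → 2, so m(3) = 2.
  α_4 = 8: Horner steps 4 → 0 → 10, so m(8) = 10.
  α_5 = 7: Horner steps 4 → 9 → 8, so m(7) = 8.
Codeword c = [1, 7, 2, 10, 8] ∈ F_13^5.


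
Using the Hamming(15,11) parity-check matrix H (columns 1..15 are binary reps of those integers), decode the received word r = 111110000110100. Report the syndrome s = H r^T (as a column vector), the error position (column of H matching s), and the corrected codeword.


s = (1, 1, 0, 1)^T, error position = 13, corrected codeword c = 111110000110000

Compute s = H r^T mod 2 one row at a time:
  s_1 = 0 + 0 + 1 + 1 + 0 + 1 + 0 + 0 = 3 ≡ 1 (mod 2).
  s_2 = 1 + 1 + 0 + 0 + 0 + 1 + 0 + 0 = 3 ≡ 1 (mod 2).
  s_3 = 1 + 1 + 0 + 0 + 1 + 1 + 0 + 0 = 4 ≡ 0 (mod 2).
  s_4 = 1 + 1 + 1 + 0 + 0 + 1 + 1 + 0 = 5 ≡ 1 (mod 2).
s = (1, 1, 0, 1)^T — this equals column 13 of H (binary 1101), so error is at position 13.
Correct: flip bit 13 of r = 111110000110100 to get c = 111110000110000.


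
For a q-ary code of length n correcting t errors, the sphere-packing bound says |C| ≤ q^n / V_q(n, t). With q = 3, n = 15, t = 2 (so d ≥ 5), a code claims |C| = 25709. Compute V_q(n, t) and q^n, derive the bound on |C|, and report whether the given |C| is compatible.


V_q(n, t) = 451, q^n = 14348907, Hamming bound = 31815, |C| = 25709 ≤ bound (satisfied).

Step 1: Compute V_q(n, t) = Σ_{j=0}^2 C(n, j) (q−1)^j.
  j = 0: C(15,0)·(2)^0 = 1·1 = 1.
  j = 1: C(15,1)·(2)^1 = 15·2 = 30.
  j = 2: C(15,2)·(2)^2 = 105·4 = 420.
  V_q(n, t) = 1 + 30 + 420 = 451.
Step 2: q^n = 3^15 = 14348907.
Step 3: Hamming bound ⌊q^n / V_q(n,t)⌋ = ⌊14348907/451⌋ = 31815.
Step 4: Compare |C| = 25709 to 31815: satisfied.
The claimed |C| lies below the Hamming bound.


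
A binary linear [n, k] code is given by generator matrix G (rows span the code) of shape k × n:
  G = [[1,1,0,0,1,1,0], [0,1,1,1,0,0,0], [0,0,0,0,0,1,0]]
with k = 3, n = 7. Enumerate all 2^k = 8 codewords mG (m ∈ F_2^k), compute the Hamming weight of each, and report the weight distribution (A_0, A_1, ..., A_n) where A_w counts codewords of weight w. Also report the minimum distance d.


Weight distribution: A_0 = 1, A_1 = 1, A_3 = 2, A_4 = 3, A_5 = 1. Minimum distance d = 1.

Enumerate all 2^3 = 8 messages m ∈ F_2^3.
For each, compute codeword c = mG in F_2^7, then tally its weight.
  m = 000 → c = 0000000, weight = 0.
  m = 100 → c = 1100110, weight = 4.
  m = 010 → c = 0111000, weight = 3.
  m = 110 → c = 1011110, weight = 5.
  m = 001 → c = 0000010, weight = 1.
  m = 101 → c = 1100100, weight = 3.
  m = 011 → c = 0111010, weight = 4.
  m = 111 → c = 1011100, weight = 4.
Tally weights:
  weight 0: 1 codewords.
  weight 1: 1 codewords.
  weight 3: 2 codewords.
  weight 4: 3 codewords.
  weight 5: 1 codewords.
Minimum distance d = smallest w > 0 with A_w > 0 = 1.
Sanity: Σ A_w = 8 = 2^3 = 8 ✓.


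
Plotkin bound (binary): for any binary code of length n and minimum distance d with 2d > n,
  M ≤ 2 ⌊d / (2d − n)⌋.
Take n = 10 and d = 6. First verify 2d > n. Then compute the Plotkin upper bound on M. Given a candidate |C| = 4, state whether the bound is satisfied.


Plotkin bound M ≤ 6; given |C| = 4 ≤ bound (satisfied).

Check applicability: 2d = 12, n = 10.
2d − n = 2 > 0, so Plotkin applies.
Compute d/(2d−n) = 6/2 ≈ 3.0000.
⌊d/(2d−n)⌋ = 3.
Plotkin bound: M ≤ 2·3 = 6.
Given |C| = 4, check: satisfied.
This |C| is below the Plotkin bound.


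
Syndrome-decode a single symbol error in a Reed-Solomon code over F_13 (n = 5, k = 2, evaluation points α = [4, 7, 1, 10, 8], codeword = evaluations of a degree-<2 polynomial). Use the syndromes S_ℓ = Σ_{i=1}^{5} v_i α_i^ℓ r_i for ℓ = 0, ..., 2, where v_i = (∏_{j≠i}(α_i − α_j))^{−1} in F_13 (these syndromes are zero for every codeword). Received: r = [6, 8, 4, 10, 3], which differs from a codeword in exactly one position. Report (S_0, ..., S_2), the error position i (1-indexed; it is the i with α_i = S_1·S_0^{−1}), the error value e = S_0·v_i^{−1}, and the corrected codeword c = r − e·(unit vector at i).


S = (9, 7, 4), error at position 5, error magnitude e = 3, c = [6, 8, 4, 10, 0].

Step 1: column multipliers v_i = (∏_{j≠i}(α_i − α_j))^{−1} mod 13.
  i = 1 (α = 4): (4−7)(4−1)(4−10)(4−8) = (−3)·3·(−6)·(−4) = −216 ≡ 5, so v_1 = 5^{−1} = 8 (mod 13).
  i = 2 (α = 7): (7−4)(7−1)(7−10)(7−8) = 3·6·(−3)·(−1) = 54 ≡ 2, so v_2 = 2^{−1} = 7 (mod 13).
  i = 3 (α = 1): (1−4)(1−7)(1−10)(1−8) = (−3)·(−6)·(−9)·(−7) = 1134 ≡ 3, so v_3 = 3^{−1} = 9 (mod 13).
  i = 4 (α = 10): (10−4)(10−7)(10−1)(10−8) = 6·3·9·2 = 324 ≡ 12, so v_4 = 12^{−1} = 12 (mod 13).
  i = 5 (α = 8): (8−4)(8−7)(8−1)(8−10) = 4·1·7·(−2) = −56 ≡ 9, so v_5 = 9^{−1} = 3 (mod 13).
  v = [8, 7, 9, 12, 3].
Step 2: syndromes of r = [6, 8, 4, 10, 3] (all sums mod 13).
  S_0 = Σ v_i r_i = 8·6 + 7·8 + 9·4 + 12·10 + 3·3 = 269 ≡ 9.
  S_1 = Σ v_i α_i r_i = 8·4·6 + 7·7·8 + 9·1·4 + 12·10·10 + 3·8·3 = 1892 ≡ 7.
  α_i^2 mod 13 = [3, 10, 1, 9, 12].
  S_2 = Σ v_i α_i^2 r_i = 8·3·6 + 7·10·8 + 9·1·4 + 12·9·10 + 3·12·3 = 1928 ≡ 4.
  S = (9, 7, 4) ≠ 0, so r is not a codeword (an error is present).
Step 3: locate the error. For a single error e at position i, S_ℓ = v_i·e·α_i^ℓ, so α_err = S_1/S_0.
  S_0^{−1} = 9^{−1} = 3 (mod 13), so α_err = 7·3 = 21 ≡ 8 = α_5. Error position i = 5.
  Consistency check: S_2/S_1 = 4·2 = 8 ≡ 8 = α_err ✓ (single-error assumption holds).
Step 4: error magnitude e = S_0/v_5 = S_0·∏_{j≠5}(α_5 − α_j) = 9·9 = 81 ≡ 3 (mod 13).
Step 5: correct position 5: c_5 = r_5 − e = 3 − 3 ≡ 0 (mod 13). Hence c = [6, 8, 4, 10, 0].
  Check: interpolating c through the α_i gives m(x) = 12 + 5·x (degree < 2) with m(α_i) = c_i for every i, so c is indeed a codeword.


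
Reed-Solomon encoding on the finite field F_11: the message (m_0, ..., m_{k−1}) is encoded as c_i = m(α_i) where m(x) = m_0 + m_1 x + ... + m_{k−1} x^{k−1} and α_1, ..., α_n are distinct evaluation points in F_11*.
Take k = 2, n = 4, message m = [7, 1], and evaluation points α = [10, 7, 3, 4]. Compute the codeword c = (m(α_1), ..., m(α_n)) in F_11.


c = [6, 3, 10, 0]

Message polynomial: m(x) = 7 + 1·x (mod 11).
For each evaluation point α_i, compute m(α_i) mod 11:
  α_1 = 10: Horner steps 1 → 6, so m(10) = 6.
  α_2 = 7: Horner steps 1 → 3, so m(7) = 3.
  α_3 = 3: Horner steps 1 → 10, so m(3) = 10.
  α_4 = 4: Horner steps 1 → 0, so m(4) = 0.
Codeword c = [6, 3, 10, 0] ∈ F_11^4.


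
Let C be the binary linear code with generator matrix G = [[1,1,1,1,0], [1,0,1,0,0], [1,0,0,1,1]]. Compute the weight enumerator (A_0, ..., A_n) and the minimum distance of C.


Weight distribution: A_0 = 1, A_2 = 2, A_3 = 4, A_4 = 1. Minimum distance d = 2.

Enumerate all 2^3 = 8 messages m ∈ F_2^3.
For each, compute codeword c = mG in F_2^5, then tally its weight.
  m = 000 → c = 00000, weight = 0.
  m = 100 → c = 11110, weight = 4.
  m = 010 → c = 10100, weight = 2.
  m = 110 → c = 01010, weight = 2.
  m = 001 → c = 10011, weight = 3.
  m = 101 → c = 01101, weight = 3.
  m = 011 → c = 00111, weight = 3.
  m = 111 → c = 11001, weight = 3.
Tally weights:
  weight 0: 1 codewords.
  weight 2: 2 codewords.
  weight 3: 4 codewords.
  weight 4: 1 codewords.
Minimum distance d = smallest w > 0 with A_w > 0 = 2.
Sanity: Σ A_w = 8 = 2^3 = 8 ✓.


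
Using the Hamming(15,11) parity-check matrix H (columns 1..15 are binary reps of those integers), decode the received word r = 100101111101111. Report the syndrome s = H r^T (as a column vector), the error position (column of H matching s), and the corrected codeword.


s = (1, 1, 1, 1)^T, error position = 15, corrected codeword c = 100101111101110

Compute s = H r^T mod 2 one row at a time:
  s_1 = 1 + 1 + 1 + 0 + 1 + 1 + 1 + 1 = 7 ≡ 1 (mod 2).
  s_2 = 1 + 0 + 1 + 1 + 1 + 1 + 1 + 1 = 7 ≡ 1 (mod 2).
  s_3 = 0 + 0 + 1 + 1 + 1 + 0 + 1 + 1 = 5 ≡ 1 (mod 2).
  s_4 = 1 + 0 + 0 + 1 + 1 + 0 + 1 + 1 = 5 ≡ 1 (mod 2).
s = (1, 1, 1, 1)^T — this equals column 15 of H (binary 1111), so error is at position 15.
Correct: flip bit 15 of r = 100101111101111 to get c = 100101111101110.


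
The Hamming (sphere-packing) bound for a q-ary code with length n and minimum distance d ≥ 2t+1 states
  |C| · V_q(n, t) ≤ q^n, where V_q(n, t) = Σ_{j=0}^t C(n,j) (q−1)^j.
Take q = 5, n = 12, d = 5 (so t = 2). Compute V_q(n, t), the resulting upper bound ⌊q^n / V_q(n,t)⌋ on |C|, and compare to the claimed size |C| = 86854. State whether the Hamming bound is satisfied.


V_q(n, t) = 1105, q^n = 244140625, Hamming bound = 220941, |C| = 86854 ≤ bound (satisfied).

Step 1: Compute V_q(n, t) = Σ_{j=0}^2 C(n, j) (q−1)^j.
  j = 0: C(12,0)·(4)^0 = 1·1 = 1.
  j = 1: C(12,1)·(4)^1 = 12·4 = 48.
  j = 2: C(12,2)·(4)^2 = 66·16 = 1056.
  V_q(n, t) = 1 + 48 + 1056 = 1105.
Step 2: q^n = 5^12 = 244140625.
Step 3: Hamming bound ⌊q^n / V_q(n,t)⌋ = ⌊244140625/1105⌋ = 220941.
Step 4: Compare |C| = 86854 to 220941: satisfied.
The claimed |C| lies below the Hamming bound.


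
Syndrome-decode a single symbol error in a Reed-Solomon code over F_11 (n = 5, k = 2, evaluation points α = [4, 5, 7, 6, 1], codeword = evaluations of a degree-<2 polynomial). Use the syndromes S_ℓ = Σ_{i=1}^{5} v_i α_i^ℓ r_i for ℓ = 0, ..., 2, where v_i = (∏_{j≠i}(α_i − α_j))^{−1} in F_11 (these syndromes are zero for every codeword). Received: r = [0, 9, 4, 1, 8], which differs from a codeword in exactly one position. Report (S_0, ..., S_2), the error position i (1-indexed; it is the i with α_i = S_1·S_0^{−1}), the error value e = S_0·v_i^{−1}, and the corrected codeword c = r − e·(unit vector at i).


S = (4, 5, 9), error at position 1, error magnitude e = 5, c = [6, 9, 4, 1, 8].

Step 1: column multipliers v_i = (∏_{j≠i}(α_i − α_j))^{−1} mod 11.
  i = 1 (α = 4): (4−5)(4−7)(4−6)(4−1) = (−1)·(−3)·(−2)·3 = −18 ≡ 4, so v_1 = 4^{−1} = 3 (mod 11).
  i = 2 (α = 5): (5−4)(5−7)(5−6)(5−1) = 1·(−2)·(−1)·4 = 8 ≡ 8, so v_2 = 8^{−1} = 7 (mod 11).
  i = 3 (α = 7): (7−4)(7−5)(7−6)(7−1) = 3·2·1·6 = 36 ≡ 3, so v_3 = 3^{−1} = 4 (mod 11).
  i = 4 (α = 6): (6−4)(6−5)(6−7)(6−1) = 2·1·(−1)·5 = −10 ≡ 1, so v_4 = 1^{−1} = 1 (mod 11).
  i = 5 (α = 1): (1−4)(1−5)(1−7)(1−6) = (−3)·(−4)·(−6)·(−5) = 360 ≡ 8, so v_5 = 8^{−1} = 7 (mod 11).
  v = [3, 7, 4, 1, 7].
Step 2: syndromes of r = [0, 9, 4, 1, 8] (all sums mod 11).
  S_0 = Σ v_i r_i = 3·0 + 7·9 + 4·4 + 1·1 + 7·8 = 136 ≡ 4.
  S_1 = Σ v_i α_i r_i = 3·4·0 + 7·5·9 + 4·7·4 + 1·6·1 + 7·1·8 = 489 ≡ 5.
  α_i^2 mod 11 = [5, 3, 5, 3, 1].
  S_2 = Σ v_i α_i^2 r_i = 3·5·0 + 7·3·9 + 4·5·4 + 1·3·1 + 7·1·8 = 328 ≡ 9.
  S = (4, 5, 9) ≠ 0, so r is not a codeword (an error is present).
Step 3: locate the error. For a single error e at position i, S_ℓ = v_i·e·α_i^ℓ, so α_err = S_1/S_0.
  S_0^{−1} = 4^{−1} = 3 (mod 11), so α_err = 5·3 = 15 ≡ 4 = α_1. Error position i = 1.
  Consistency check: S_2/S_1 = 9·9 = 81 ≡ 4 = α_err ✓ (single-error assumption holds).
Step 4: error magnitude e = S_0/v_1 = S_0·∏_{j≠1}(α_1 − α_j) = 4·4 = 16 ≡ 5 (mod 11).
Step 5: correct position 1: c_1 = r_1 − e = 0 − 5 ≡ 6 (mod 11). Hence c = [6, 9, 4, 1, 8].
  Check: interpolating c through the α_i gives m(x) = 5 + 3·x (degree < 2) with m(α_i) = c_i for every i, so c is indeed a codeword.


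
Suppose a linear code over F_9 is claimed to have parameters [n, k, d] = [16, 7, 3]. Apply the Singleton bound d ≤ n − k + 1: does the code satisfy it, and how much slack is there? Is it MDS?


Singleton RHS = n − k + 1 = 10, slack = 7, bound satisfied, not MDS.

Singleton bound: d ≤ n − k + 1.
Here n = 16, k = 7, so n − k + 1 = 10.
Given d = 3, check d ≤ 10: YES.
Slack = (n − k + 1) − d = 7.
The code is NOT MDS (slack = 7 > 0).
Description: the claimed parameters are [16, 7, 3]_9; such a code would be non-MDS.


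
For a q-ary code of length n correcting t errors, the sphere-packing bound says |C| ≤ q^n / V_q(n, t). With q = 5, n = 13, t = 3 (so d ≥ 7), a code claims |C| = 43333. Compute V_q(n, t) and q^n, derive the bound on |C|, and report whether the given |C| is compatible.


V_q(n, t) = 19605, q^n = 1220703125, Hamming bound = 62264, |C| = 43333 ≤ bound (satisfied).

Step 1: Compute V_q(n, t) = Σ_{j=0}^3 C(n, j) (q−1)^j.
  j = 0: C(13,0)·(4)^0 = 1·1 = 1.
  j = 1: C(13,1)·(4)^1 = 13·4 = 52.
  j = 2: C(13,2)·(4)^2 = 78·16 = 1248.
  j = 3: C(13,3)·(4)^3 = 286·64 = 18304.
  V_q(n, t) = 1 + 52 + 1248 + 18304 = 19605.
Step 2: q^n = 5^13 = 1220703125.
Step 3: Hamming bound ⌊q^n / V_q(n,t)⌋ = ⌊1220703125/19605⌋ = 62264.
Step 4: Compare |C| = 43333 to 62264: satisfied.
The claimed |C| lies below the Hamming bound.


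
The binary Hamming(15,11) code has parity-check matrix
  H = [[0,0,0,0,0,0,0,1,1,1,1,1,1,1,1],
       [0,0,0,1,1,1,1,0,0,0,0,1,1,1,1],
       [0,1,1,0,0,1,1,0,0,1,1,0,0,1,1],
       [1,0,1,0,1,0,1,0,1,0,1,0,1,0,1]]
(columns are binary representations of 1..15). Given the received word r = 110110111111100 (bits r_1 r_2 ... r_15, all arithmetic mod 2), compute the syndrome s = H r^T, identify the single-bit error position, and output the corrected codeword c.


s = (0, 1, 0, 0)^T, error position = 4, corrected codeword c = 110010111111100

Compute s = H r^T mod 2 one row at a time:
  s_1 = 1 + 1 + 1 + 1 + 1 + 1 + 0 + 0 = 6 ≡ 0 (mod 2).
  s_2 = 1 + 1 + 0 + 1 + 1 + 1 + 0 + 0 = 5 ≡ 1 (mod 2).
  s_3 = 1 + 0 + 0 + 1 + 1 + 1 + 0 + 0 = 4 ≡ 0 (mod 2).
  s_4 = 1 + 0 + 1 + 1 + 1 + 1 + 1 + 0 = 6 ≡ 0 (mod 2).
s = (0, 1, 0, 0)^T — this equals column 4 of H (binary 0100), so error is at position 4.
Correct: flip bit 4 of r = 110110111111100 to get c = 110010111111100.


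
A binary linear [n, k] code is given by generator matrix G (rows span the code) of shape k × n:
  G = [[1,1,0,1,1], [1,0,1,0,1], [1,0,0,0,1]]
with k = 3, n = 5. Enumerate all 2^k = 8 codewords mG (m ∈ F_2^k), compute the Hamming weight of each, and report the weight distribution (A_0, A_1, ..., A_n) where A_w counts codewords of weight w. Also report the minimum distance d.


Weight distribution: A_0 = 1, A_1 = 1, A_2 = 2, A_3 = 2, A_4 = 1, A_5 = 1. Minimum distance d = 1.

Enumerate all 2^3 = 8 messages m ∈ F_2^3.
For each, compute codeword c = mG in F_2^5, then tally its weight.
  m = 000 → c = 00000, weight = 0.
  m = 100 → c = 11011, weight = 4.
  m = 010 → c = 10101, weight = 3.
  m = 110 → c = 01110, weight = 3.
  m = 001 → c = 10001, weight = 2.
  m = 101 → c = 01010, weight = 2.
  m = 011 → c = 00100, weight = 1.
  m = 111 → c = 11111, weight = 5.
Tally weights:
  weight 0: 1 codewords.
  weight 1: 1 codewords.
  weight 2: 2 codewords.
  weight 3: 2 codewords.
  weight 4: 1 codewords.
  weight 5: 1 codewords.
Minimum distance d = smallest w > 0 with A_w > 0 = 1.
Sanity: Σ A_w = 8 = 2^3 = 8 ✓.


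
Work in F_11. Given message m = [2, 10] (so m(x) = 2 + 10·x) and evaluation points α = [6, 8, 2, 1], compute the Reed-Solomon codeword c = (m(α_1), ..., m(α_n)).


c = [7, 5, 0, 1]

Message polynomial: m(x) = 2 + 10·x (mod 11).
For each evaluation point α_i, compute m(α_i) mod 11:
  α_1 = 6: Horner steps 10 → 7, so m(6) = 7.
  α_2 = 8: Horner steps 10 → 5, so m(8) = 5.
  α_3 = 2: Horner steps 10 → 0, so m(2) = 0.
  α_4 = 1: Horner steps 10 → 1, so m(1) = 1.
Codeword c = [7, 5, 0, 1] ∈ F_11^4.


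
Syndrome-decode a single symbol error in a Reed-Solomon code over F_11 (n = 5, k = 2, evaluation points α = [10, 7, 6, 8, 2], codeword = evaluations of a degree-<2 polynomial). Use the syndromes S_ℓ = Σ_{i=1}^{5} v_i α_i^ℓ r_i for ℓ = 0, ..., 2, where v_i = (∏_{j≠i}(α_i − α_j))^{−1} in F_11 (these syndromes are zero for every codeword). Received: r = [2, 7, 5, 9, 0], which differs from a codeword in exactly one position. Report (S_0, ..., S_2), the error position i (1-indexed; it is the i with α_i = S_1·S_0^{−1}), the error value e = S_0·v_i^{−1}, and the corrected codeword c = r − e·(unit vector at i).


S = (1, 2, 4), error at position 5, error magnitude e = 3, c = [2, 7, 5, 9, 8].

Step 1: column multipliers v_i = (∏_{j≠i}(α_i − α_j))^{−1} mod 11.
  i = 1 (α = 10): (10−7)(10−6)(10−8)(10−2) = 3·4·2·8 = 192 ≡ 5, so v_1 = 5^{−1} = 9 (mod 11).
  i = 2 (α = 7): (7−10)(7−6)(7−8)(7−2) = (−3)·1·(−1)·5 = 15 ≡ 4, so v_2 = 4^{−1} = 3 (mod 11).
  i = 3 (α = 6): (6−10)(6−7)(6−8)(6−2) = (−4)·(−1)·(−2)·4 = −32 ≡ 1, so v_3 = 1^{−1} = 1 (mod 11).
  i = 4 (α = 8): (8−10)(8−7)(8−6)(8−2) = (−2)·1·2·6 = −24 ≡ 9, so v_4 = 9^{−1} = 5 (mod 11).
  i = 5 (α = 2): (2−10)(2−7)(2−6)(2−8) = (−8)·(−5)·(−4)·(−6) = 960 ≡ 3, so v_5 = 3^{−1} = 4 (mod 11).
  v = [9, 3, 1, 5, 4].
Step 2: syndromes of r = [2, 7, 5, 9, 0] (all sums mod 11).
  S_0 = Σ v_i r_i = 9·2 + 3·7 + 1·5 + 5·9 + 4·0 = 89 ≡ 1.
  S_1 = Σ v_i α_i r_i = 9·10·2 + 3·7·7 + 1·6·5 + 5·8·9 + 4·2·0 = 717 ≡ 2.
  α_i^2 mod 11 = [1, 5, 3, 9, 4].
  S_2 = Σ v_i α_i^2 r_i = 9·1·2 + 3·5·7 + 1·3·5 + 5·9·9 + 4·4·0 = 543 ≡ 4.
  S = (1, 2, 4) ≠ 0, so r is not a codeword (an error is present).
Step 3: locate the error. For a single error e at position i, S_ℓ = v_i·e·α_i^ℓ, so α_err = S_1/S_0.
  S_0^{−1} = 1^{−1} = 1 (mod 11), so α_err = 2·1 = 2 ≡ 2 = α_5. Error position i = 5.
  Consistency check: S_2/S_1 = 4·6 = 24 ≡ 2 = α_err ✓ (single-error assumption holds).
Step 4: error magnitude e = S_0/v_5 = S_0·∏_{j≠5}(α_5 − α_j) = 1·3 = 3 ≡ 3 (mod 11).
Step 5: correct position 5: c_5 = r_5 − e = 0 − 3 ≡ 8 (mod 11). Hence c = [2, 7, 5, 9, 8].
  Check: interpolating c through the α_i gives m(x) = 4 + 2·x (degree < 2) with m(α_i) = c_i for every i, so c is indeed a codeword.


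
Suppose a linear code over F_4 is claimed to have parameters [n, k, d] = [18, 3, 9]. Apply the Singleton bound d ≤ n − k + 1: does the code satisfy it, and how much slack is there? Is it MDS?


Singleton RHS = n − k + 1 = 16, slack = 7, bound satisfied, not MDS.

Singleton bound: d ≤ n − k + 1.
Here n = 18, k = 3, so n − k + 1 = 16.
Given d = 9, check d ≤ 16: YES.
Slack = (n − k + 1) − d = 7.
The code is NOT MDS (slack = 7 > 0).
Description: the claimed parameters are [18, 3, 9]_4; such a code would be non-MDS.


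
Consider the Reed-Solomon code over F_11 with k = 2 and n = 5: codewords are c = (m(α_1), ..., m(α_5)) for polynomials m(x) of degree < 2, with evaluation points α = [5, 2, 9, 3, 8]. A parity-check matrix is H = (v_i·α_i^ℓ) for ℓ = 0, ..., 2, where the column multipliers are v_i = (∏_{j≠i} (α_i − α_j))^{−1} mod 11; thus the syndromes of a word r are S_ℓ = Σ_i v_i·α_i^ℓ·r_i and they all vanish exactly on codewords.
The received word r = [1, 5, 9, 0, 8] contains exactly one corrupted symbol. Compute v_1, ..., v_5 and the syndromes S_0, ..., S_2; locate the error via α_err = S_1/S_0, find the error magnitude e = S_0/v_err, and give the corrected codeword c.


S = (2, 7, 8), error at position 3, error magnitude e = 6, c = [1, 5, 3, 0, 8].

Step 1: column multipliers v_i = (∏_{j≠i}(α_i − α_j))^{−1} mod 11.
  i = 1 (α = 5): (5−2)(5−9)(5−3)(5−8) = 3·(−4)·2·(−3) = 72 ≡ 6, so v_1 = 6^{−1} = 2 (mod 11).
  i = 2 (α = 2): (2−5)(2−9)(2−3)(2−8) = (−3)·(−7)·(−1)·(−6) = 126 ≡ 5, so v_2 = 5^{−1} = 9 (mod 11).
  i = 3 (α = 9): (9−5)(9−2)(9−3)(9−8) = 4·7·6·1 = 168 ≡ 3, so v_3 = 3^{−1} = 4 (mod 11).
  i = 4 (α = 3): (3−5)(3−2)(3−9)(3−8) = (−2)·1·(−6)·(−5) = −60 ≡ 6, so v_4 = 6^{−1} = 2 (mod 11).
  i = 5 (α = 8): (8−5)(8−2)(8−9)(8−3) = 3·6·(−1)·5 = −90 ≡ 9, so v_5 = 9^{−1} = 5 (mod 11).
  v = [2, 9, 4, 2, 5].
Step 2: syndromes of r = [1, 5, 9, 0, 8] (all sums mod 11).
  S_0 = Σ v_i r_i = 2·1 + 9·5 + 4·9 + 2·0 + 5·8 = 123 ≡ 2.
  S_1 = Σ v_i α_i r_i = 2·5·1 + 9·2·5 + 4·9·9 + 2·3·0 + 5·8·8 = 744 ≡ 7.
  α_i^2 mod 11 = [3, 4, 4, 9, 9].
  S_2 = Σ v_i α_i^2 r_i = 2·3·1 + 9·4·5 + 4·4·9 + 2·9·0 + 5·9·8 = 690 ≡ 8.
  S = (2, 7, 8) ≠ 0, so r is not a codeword (an error is present).
Step 3: locate the error. For a single error e at position i, S_ℓ = v_i·e·α_i^ℓ, so α_err = S_1/S_0.
  S_0^{−1} = 2^{−1} = 6 (mod 11), so α_err = 7·6 = 42 ≡ 9 = α_3. Error position i = 3.
  Consistency check: S_2/S_1 = 8·8 = 64 ≡ 9 = α_err ✓ (single-error assumption holds).
Step 4: error magnitude e = S_0/v_3 = S_0·∏_{j≠3}(α_3 − α_j) = 2·3 = 6 ≡ 6 (mod 11).
Step 5: correct position 3: c_3 = r_3 − e = 9 − 6 ≡ 3 (mod 11). Hence c = [1, 5, 3, 0, 8].
  Check: interpolating c through the α_i gives m(x) = 4 + 6·x (degree < 2) with m(α_i) = c_i for every i, so c is indeed a codeword.


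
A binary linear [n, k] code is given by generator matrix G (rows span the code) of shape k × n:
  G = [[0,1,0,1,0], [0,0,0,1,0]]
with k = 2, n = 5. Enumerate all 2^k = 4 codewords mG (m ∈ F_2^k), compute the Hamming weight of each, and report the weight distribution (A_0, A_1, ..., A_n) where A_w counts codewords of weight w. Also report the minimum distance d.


Weight distribution: A_0 = 1, A_1 = 2, A_2 = 1. Minimum distance d = 1.

Enumerate all 2^2 = 4 messages m ∈ F_2^2.
For each, compute codeword c = mG in F_2^5, then tally its weight.
  m = 00 → c = 00000, weight = 0.
  m = 10 → c = 01010, weight = 2.
  m = 01 → c = 00010, weight = 1.
  m = 11 → c = 01000, weight = 1.
Tally weights:
  weight 0: 1 codewords.
  weight 1: 2 codewords.
  weight 2: 1 codewords.
Minimum distance d = smallest w > 0 with A_w > 0 = 1.
Sanity: Σ A_w = 4 = 2^2 = 4 ✓.


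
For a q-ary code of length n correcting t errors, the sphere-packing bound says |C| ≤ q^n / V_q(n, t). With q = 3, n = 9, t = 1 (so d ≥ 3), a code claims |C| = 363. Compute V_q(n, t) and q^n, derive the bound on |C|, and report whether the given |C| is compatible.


V_q(n, t) = 19, q^n = 19683, Hamming bound = 1035, |C| = 363 ≤ bound (satisfied).

Step 1: Compute V_q(n, t) = Σ_{j=0}^1 C(n, j) (q−1)^j.
  j = 0: C(9,0)·(2)^0 = 1·1 = 1.
  j = 1: C(9,1)·(2)^1 = 9·2 = 18.
  V_q(n, t) = 1 + 18 = 19.
Step 2: q^n = 3^9 = 19683.
Step 3: Hamming bound ⌊q^n / V_q(n,t)⌋ = ⌊19683/19⌋ = 1035.
Step 4: Compare |C| = 363 to 1035: satisfied.
The claimed |C| lies below the Hamming bound.


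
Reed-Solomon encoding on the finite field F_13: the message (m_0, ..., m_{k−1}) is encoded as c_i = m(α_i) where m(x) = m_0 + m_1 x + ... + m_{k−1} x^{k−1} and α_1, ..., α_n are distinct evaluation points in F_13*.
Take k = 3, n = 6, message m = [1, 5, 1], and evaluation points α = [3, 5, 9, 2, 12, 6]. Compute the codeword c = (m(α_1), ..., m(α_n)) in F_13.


c = [12, 12, 10, 2, 10, 2]

Message polynomial: m(x) = 1 + 5·x + 1·x^2 (mod 13).
For each evaluation point α_i, compute m(α_i) mod 13:
  α_1 = 3: Horner steps 1 → 8 → 12, so m(3) = 12.
  α_2 = 5: Horner steps 1 → 10 → 12, so m(5) = 12.
  α_3 = 9: Horner steps 1 → 1 → 10, so m(9) = 10.
  α_4 = 2: Horner steps 1 → 7 → 2, so m(2) = 2.
  α_5 = 12: Horner steps 1 → 4 → 10, so m(12) = 10.
  α_6 = 6: Horner steps 1 → 11 → 2, so m(6) = 2.
Codeword c = [12, 12, 10, 2, 10, 2] ∈ F_13^6.


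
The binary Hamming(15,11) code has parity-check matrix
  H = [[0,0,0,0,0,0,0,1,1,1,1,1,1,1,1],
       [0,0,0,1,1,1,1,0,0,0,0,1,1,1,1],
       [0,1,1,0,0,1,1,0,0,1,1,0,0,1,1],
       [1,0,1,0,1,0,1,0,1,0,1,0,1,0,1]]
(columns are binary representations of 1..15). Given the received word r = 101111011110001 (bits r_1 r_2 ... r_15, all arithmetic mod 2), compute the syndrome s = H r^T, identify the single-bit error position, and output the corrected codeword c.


s = (1, 0, 1, 0)^T, error position = 10, corrected codeword c = 101111011010001

Compute s = H r^T mod 2 one row at a time:
  s_1 = 1 + 1 + 1 + 1 + 0 + 0 + 0 + 1 = 5 ≡ 1 (mod 2).
  s_2 = 1 + 1 + 1 + 0 + 0 + 0 + 0 + 1 = 4 ≡ 0 (mod 2).
  s_3 = 0 + 1 + 1 + 0 + 1 + 1 + 0 + 1 = 5 ≡ 1 (mod 2).
  s_4 = 1 + 1 + 1 + 0 + 1 + 1 + 0 + 1 = 6 ≡ 0 (mod 2).
s = (1, 0, 1, 0)^T — this equals column 10 of H (binary 1010), so error is at position 10.
Correct: flip bit 10 of r = 101111011110001 to get c = 101111011010001.


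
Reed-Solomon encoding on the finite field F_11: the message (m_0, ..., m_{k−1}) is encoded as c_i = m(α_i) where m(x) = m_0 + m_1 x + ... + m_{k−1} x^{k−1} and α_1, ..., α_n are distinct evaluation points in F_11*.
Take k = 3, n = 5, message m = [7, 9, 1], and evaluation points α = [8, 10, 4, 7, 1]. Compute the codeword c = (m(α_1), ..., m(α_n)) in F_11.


c = [0, 10, 4, 9, 6]

Message polynomial: m(x) = 7 + 9·x + 1·x^2 (mod 11).
For each evaluation point α_i, compute m(α_i) mod 11:
  α_1 = 8: Horner steps 1 → 6 → 0, so m(8) = 0.
  α_2 = 10: Horner steps 1 → 8 → 10, so m(10) = 10.
  α_3 = 4: Horner steps 1 → 2 → 4, so m(4) = 4.
  α_4 = 7: Horner steps 1 → 5 → 9, so m(7) = 9.
  α_5 = 1: Horner steps 1 → 10 → 6, so m(1) = 6.
Codeword c = [0, 10, 4, 9, 6] ∈ F_11^5.


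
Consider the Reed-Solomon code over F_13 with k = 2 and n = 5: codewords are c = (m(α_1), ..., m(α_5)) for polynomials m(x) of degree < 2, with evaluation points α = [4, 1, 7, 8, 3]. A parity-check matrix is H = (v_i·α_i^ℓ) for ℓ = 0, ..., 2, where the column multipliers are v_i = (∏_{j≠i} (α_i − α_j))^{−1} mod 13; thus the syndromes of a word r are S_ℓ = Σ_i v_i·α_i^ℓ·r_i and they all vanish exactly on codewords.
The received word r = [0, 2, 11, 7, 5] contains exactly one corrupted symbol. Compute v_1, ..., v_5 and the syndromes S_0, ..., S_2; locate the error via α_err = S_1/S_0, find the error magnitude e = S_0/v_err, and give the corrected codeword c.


S = (4, 6, 9), error at position 4, error magnitude e = 1, c = [0, 2, 11, 6, 5].

Step 1: column multipliers v_i = (∏_{j≠i}(α_i − α_j))^{−1} mod 13.
  i = 1 (α = 4): (4−1)(4−7)(4−8)(4−3) = 3·(−3)·(−4)·1 = 36 ≡ 10, so v_1 = 10^{−1} = 4 (mod 13).
  i = 2 (α = 1): (1−4)(1−7)(1−8)(1−3) = (−3)·(−6)·(−7)·(−2) = 252 ≡ 5, so v_2 = 5^{−1} = 8 (mod 13).
  i = 3 (α = 7): (7−4)(7−1)(7−8)(7−3) = 3·6·(−1)·4 = −72 ≡ 6, so v_3 = 6^{−1} = 11 (mod 13).
  i = 4 (α = 8): (8−4)(8−1)(8−7)(8−3) = 4·7·1·5 = 140 ≡ 10, so v_4 = 10^{−1} = 4 (mod 13).
  i = 5 (α = 3): (3−4)(3−1)(3−7)(3−8) = (−1)·2·(−4)·(−5) = −40 ≡ 12, so v_5 = 12^{−1} = 12 (mod 13).
  v = [4, 8, 11, 4, 12].
Step 2: syndromes of r = [0, 2, 11, 7, 5] (all sums mod 13).
  S_0 = Σ v_i r_i = 4·0 + 8·2 + 11·11 + 4·7 + 12·5 = 225 ≡ 4.
  S_1 = Σ v_i α_i r_i = 4·4·0 + 8·1·2 + 11·7·11 + 4·8·7 + 12·3·5 = 1267 ≡ 6.
  α_i^2 mod 13 = [3, 1, 10, 12, 9].
  S_2 = Σ v_i α_i^2 r_i = 4·3·0 + 8·1·2 + 11·10·11 + 4·12·7 + 12·9·5 = 2102 ≡ 9.
  S = (4, 6, 9) ≠ 0, so r is not a codeword (an error is present).
Step 3: locate the error. For a single error e at position i, S_ℓ = v_i·e·α_i^ℓ, so α_err = S_1/S_0.
  S_0^{−1} = 4^{−1} = 10 (mod 13), so α_err = 6·10 = 60 ≡ 8 = α_4. Error position i = 4.
  Consistency check: S_2/S_1 = 9·11 = 99 ≡ 8 = α_err ✓ (single-error assumption holds).
Step 4: error magnitude e = S_0/v_4 = S_0·∏_{j≠4}(α_4 − α_j) = 4·10 = 40 ≡ 1 (mod 13).
Step 5: correct position 4: c_4 = r_4 − e = 7 − 1 ≡ 6 (mod 13). Hence c = [0, 2, 11, 6, 5].
  Check: interpolating c through the α_i gives m(x) = 7 + 8·x (degree < 2) with m(α_i) = c_i for every i, so c is indeed a codeword.


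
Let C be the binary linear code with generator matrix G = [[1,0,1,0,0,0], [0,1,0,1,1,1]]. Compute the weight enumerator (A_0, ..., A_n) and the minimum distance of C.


Weight distribution: A_0 = 1, A_2 = 1, A_4 = 1, A_6 = 1. Minimum distance d = 2.

Enumerate all 2^2 = 4 messages m ∈ F_2^2.
For each, compute codeword c = mG in F_2^6, then tally its weight.
  m = 00 → c = 000000, weight = 0.
  m = 10 → c = 101000, weight = 2.
  m = 01 → c = 010111, weight = 4.
  m = 11 → c = 111111, weight = 6.
Tally weights:
  weight 0: 1 codewords.
  weight 2: 1 codewords.
  weight 4: 1 codewords.
  weight 6: 1 codewords.
Minimum distance d = smallest w > 0 with A_w > 0 = 2.
Sanity: Σ A_w = 4 = 2^2 = 4 ✓.


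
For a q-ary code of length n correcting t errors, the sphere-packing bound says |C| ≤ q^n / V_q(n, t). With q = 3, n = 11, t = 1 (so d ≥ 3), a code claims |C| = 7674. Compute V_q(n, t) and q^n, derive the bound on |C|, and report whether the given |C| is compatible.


V_q(n, t) = 23, q^n = 177147, Hamming bound = 7702, |C| = 7674 ≤ bound (satisfied).

Step 1: Compute V_q(n, t) = Σ_{j=0}^1 C(n, j) (q−1)^j.
  j = 0: C(11,0)·(2)^0 = 1·1 = 1.
  j = 1: C(11,1)·(2)^1 = 11·2 = 22.
  V_q(n, t) = 1 + 22 = 23.
Step 2: q^n = 3^11 = 177147.
Step 3: Hamming bound ⌊q^n / V_q(n,t)⌋ = ⌊177147/23⌋ = 7702.
Step 4: Compare |C| = 7674 to 7702: satisfied.
The claimed |C| lies below the Hamming bound.


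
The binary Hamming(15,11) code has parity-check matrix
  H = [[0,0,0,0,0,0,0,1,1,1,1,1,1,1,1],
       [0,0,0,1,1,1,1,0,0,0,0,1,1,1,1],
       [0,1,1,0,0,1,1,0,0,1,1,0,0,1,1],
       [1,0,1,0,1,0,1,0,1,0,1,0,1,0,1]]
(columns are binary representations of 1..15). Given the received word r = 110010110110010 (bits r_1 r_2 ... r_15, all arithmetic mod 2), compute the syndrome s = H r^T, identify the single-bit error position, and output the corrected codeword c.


s = (0, 1, 1, 0)^T, error position = 6, corrected codeword c = 110011110110010

Compute s = H r^T mod 2 one row at a time:
  s_1 = 1 + 0 + 1 + 1 + 0 + 0 + 1 + 0 = 4 ≡ 0 (mod 2).
  s_2 = 0 + 1 + 0 + 1 + 0 + 0 + 1 + 0 = 3 ≡ 1 (mod 2).
  s_3 = 1 + 0 + 0 + 1 + 1 + 1 + 1 + 0 = 5 ≡ 1 (mod 2).
  s_4 = 1 + 0 + 1 + 1 + 0 + 1 + 0 + 0 = 4 ≡ 0 (mod 2).
s = (0, 1, 1, 0)^T — this equals column 6 of H (binary 0110), so error is at position 6.
Correct: flip bit 6 of r = 110010110110010 to get c = 110011110110010.


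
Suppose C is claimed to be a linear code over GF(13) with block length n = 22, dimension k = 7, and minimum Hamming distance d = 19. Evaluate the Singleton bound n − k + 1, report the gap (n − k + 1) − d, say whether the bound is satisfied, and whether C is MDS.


Singleton RHS = n − k + 1 = 16, slack = -3, bound violated (no such code; not MDS).

Singleton bound: d ≤ n − k + 1.
Here n = 22, k = 7, so n − k + 1 = 16.
Given d = 19, check d ≤ 16: NO.
Slack = (n − k + 1) − d = -3.
The slack is negative: d = 19 exceeds n − k + 1 = 16 by 3, so the Singleton bound is violated and no linear [22, 7, 19]_13 code can exist. In particular it is not MDS (MDS requires d = n − k + 1 exactly).
Description: the claimed parameters are [22, 7, 19]_13; such a code would be impossible (violates the Singleton bound).


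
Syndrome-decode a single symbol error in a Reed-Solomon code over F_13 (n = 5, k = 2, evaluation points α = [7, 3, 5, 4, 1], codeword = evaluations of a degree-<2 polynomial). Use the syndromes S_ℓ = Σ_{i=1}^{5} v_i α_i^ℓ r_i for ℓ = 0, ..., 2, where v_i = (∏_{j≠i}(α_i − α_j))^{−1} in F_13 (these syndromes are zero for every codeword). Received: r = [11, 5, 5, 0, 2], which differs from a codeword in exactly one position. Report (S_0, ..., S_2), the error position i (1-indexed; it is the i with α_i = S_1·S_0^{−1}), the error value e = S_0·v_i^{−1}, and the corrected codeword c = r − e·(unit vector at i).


S = (1, 5, 12), error at position 3, error magnitude e = 10, c = [11, 5, 8, 0, 2].

Step 1: column multipliers v_i = (∏_{j≠i}(α_i − α_j))^{−1} mod 13.
  i = 1 (α = 7): (7−3)(7−5)(7−4)(7−1) = 4·2·3·6 = 144 ≡ 1, so v_1 = 1^{−1} = 1 (mod 13).
  i = 2 (α = 3): (3−7)(3−5)(3−4)(3−1) = (−4)·(−2)·(−1)·2 = −16 ≡ 10, so v_2 = 10^{−1} = 4 (mod 13).
  i = 3 (α = 5): (5−7)(5−3)(5−4)(5−1) = (−2)·2·1·4 = −16 ≡ 10, so v_3 = 10^{−1} = 4 (mod 13).
  i = 4 (α = 4): (4−7)(4−3)(4−5)(4−1) = (−3)·1·(−1)·3 = 9 ≡ 9, so v_4 = 9^{−1} = 3 (mod 13).
  i = 5 (α = 1): (1−7)(1−3)(1−5)(1−4) = (−6)·(−2)·(−4)·(−3) = 144 ≡ 1, so v_5 = 1^{−1} = 1 (mod 13).
  v = [1, 4, 4, 3, 1].
Step 2: syndromes of r = [11, 5, 5, 0, 2] (all sums mod 13).
  S_0 = Σ v_i r_i = 1·11 + 4·5 + 4·5 + 3·0 + 1·2 = 53 ≡ 1.
  S_1 = Σ v_i α_i r_i = 1·7·11 + 4·3·5 + 4·5·5 + 3·4·0 + 1·1·2 = 239 ≡ 5.
  α_i^2 mod 13 = [10, 9, 12, 3, 1].
  S_2 = Σ v_i α_i^2 r_i = 1·10·11 + 4·9·5 + 4·12·5 + 3·3·0 + 1·1·2 = 532 ≡ 12.
  S = (1, 5, 12) ≠ 0, so r is not a codeword (an error is present).
Step 3: locate the error. For a single error e at position i, S_ℓ = v_i·e·α_i^ℓ, so α_err = S_1/S_0.
  S_0^{−1} = 1^{−1} = 1 (mod 13), so α_err = 5·1 = 5 ≡ 5 = α_3. Error position i = 3.
  Consistency check: S_2/S_1 = 12·8 = 96 ≡ 5 = α_err ✓ (single-error assumption holds).
Step 4: error magnitude e = S_0/v_3 = S_0·∏_{j≠3}(α_3 − α_j) = 1·10 = 10 ≡ 10 (mod 13).
Step 5: correct position 3: c_3 = r_3 − e = 5 − 10 ≡ 8 (mod 13). Hence c = [11, 5, 8, 0, 2].
  Check: interpolating c through the α_i gives m(x) = 7 + 8·x (degree < 2) with m(α_i) = c_i for every i, so c is indeed a codeword.
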